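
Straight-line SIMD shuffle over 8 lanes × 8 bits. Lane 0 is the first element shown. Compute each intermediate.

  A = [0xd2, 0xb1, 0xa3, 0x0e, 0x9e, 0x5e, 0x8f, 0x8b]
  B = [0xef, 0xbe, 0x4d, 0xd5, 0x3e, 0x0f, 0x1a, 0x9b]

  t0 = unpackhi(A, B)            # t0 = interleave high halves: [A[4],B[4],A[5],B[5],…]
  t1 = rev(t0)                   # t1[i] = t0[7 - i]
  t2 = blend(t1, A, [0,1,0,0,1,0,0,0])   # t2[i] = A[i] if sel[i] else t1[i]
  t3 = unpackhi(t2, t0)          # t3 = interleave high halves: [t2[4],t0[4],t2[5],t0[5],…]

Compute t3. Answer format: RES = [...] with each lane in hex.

t0 = [0x9e, 0x3e, 0x5e, 0x0f, 0x8f, 0x1a, 0x8b, 0x9b]
t1 = [0x9b, 0x8b, 0x1a, 0x8f, 0x0f, 0x5e, 0x3e, 0x9e]
t2 = [0x9b, 0xb1, 0x1a, 0x8f, 0x9e, 0x5e, 0x3e, 0x9e]
t3 = [0x9e, 0x8f, 0x5e, 0x1a, 0x3e, 0x8b, 0x9e, 0x9b]

RES = [ 0x9e  0x8f  0x5e  0x1a  0x3e  0x8b  0x9e  0x9b ]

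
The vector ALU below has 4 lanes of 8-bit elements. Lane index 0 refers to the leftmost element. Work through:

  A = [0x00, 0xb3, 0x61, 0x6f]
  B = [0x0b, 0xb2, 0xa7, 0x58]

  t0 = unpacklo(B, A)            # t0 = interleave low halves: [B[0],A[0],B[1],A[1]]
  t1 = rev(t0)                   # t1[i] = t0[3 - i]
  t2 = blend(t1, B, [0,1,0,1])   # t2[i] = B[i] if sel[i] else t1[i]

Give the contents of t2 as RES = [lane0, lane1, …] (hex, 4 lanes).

t0 = [0x0b, 0x00, 0xb2, 0xb3]
t1 = [0xb3, 0xb2, 0x00, 0x0b]
t2 = [0xb3, 0xb2, 0x00, 0x58]

RES = [ 0xb3  0xb2  0x00  0x58 ]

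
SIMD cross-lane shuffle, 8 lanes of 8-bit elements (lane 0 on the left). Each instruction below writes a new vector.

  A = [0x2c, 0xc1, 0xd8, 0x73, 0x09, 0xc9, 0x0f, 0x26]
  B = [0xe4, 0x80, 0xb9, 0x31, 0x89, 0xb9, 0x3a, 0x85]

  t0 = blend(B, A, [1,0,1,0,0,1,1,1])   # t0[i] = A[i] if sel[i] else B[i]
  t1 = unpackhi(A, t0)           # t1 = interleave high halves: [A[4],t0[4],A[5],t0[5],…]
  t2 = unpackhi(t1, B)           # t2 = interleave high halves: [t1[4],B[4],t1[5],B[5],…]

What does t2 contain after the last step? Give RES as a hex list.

→ t0 |2c|80|d8|31|89|c9|0f|26|
→ t1 |09|89|c9|c9|0f|0f|26|26|
→ t2 |0f|89|0f|b9|26|3a|26|85|

RES = [ 0x0f  0x89  0x0f  0xb9  0x26  0x3a  0x26  0x85 ]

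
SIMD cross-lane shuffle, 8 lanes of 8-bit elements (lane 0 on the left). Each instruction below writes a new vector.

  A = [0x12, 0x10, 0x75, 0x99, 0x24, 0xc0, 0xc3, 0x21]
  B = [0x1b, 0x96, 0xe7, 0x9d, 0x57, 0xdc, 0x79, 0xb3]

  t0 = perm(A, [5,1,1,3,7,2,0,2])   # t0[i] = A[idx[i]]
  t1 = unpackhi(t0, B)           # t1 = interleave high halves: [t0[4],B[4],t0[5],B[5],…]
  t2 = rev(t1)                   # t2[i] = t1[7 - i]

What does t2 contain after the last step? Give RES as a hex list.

RES = [ 0xb3  0x75  0x79  0x12  0xdc  0x75  0x57  0x21 ]

→ t0 |c0|10|10|99|21|75|12|75|
→ t1 |21|57|75|dc|12|79|75|b3|
→ t2 |b3|75|79|12|dc|75|57|21|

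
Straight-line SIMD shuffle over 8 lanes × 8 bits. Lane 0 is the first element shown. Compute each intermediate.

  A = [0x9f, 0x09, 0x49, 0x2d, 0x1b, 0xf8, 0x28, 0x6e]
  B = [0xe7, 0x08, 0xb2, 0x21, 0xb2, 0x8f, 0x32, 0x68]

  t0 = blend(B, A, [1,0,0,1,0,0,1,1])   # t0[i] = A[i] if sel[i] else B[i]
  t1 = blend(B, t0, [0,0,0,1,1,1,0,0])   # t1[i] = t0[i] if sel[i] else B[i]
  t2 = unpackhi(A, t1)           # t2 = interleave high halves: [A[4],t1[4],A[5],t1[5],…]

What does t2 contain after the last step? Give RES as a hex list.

RES = [ 0x1b  0xb2  0xf8  0x8f  0x28  0x32  0x6e  0x68 ]

  t0: 9f 08 b2 2d b2 8f 28 6e
  t1: e7 08 b2 2d b2 8f 32 68
  t2: 1b b2 f8 8f 28 32 6e 68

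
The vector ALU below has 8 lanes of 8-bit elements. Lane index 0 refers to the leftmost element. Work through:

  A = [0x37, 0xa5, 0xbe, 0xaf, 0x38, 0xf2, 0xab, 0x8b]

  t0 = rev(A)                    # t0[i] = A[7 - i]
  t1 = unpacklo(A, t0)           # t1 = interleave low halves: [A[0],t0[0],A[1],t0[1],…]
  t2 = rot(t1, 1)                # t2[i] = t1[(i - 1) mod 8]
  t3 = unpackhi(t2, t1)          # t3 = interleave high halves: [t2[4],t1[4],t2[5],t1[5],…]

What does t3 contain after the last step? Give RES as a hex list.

RES = [0xab, 0xbe, 0xbe, 0xf2, 0xf2, 0xaf, 0xaf, 0x38]

→ t0 |8b|ab|f2|38|af|be|a5|37|
→ t1 |37|8b|a5|ab|be|f2|af|38|
→ t2 |38|37|8b|a5|ab|be|f2|af|
→ t3 |ab|be|be|f2|f2|af|af|38|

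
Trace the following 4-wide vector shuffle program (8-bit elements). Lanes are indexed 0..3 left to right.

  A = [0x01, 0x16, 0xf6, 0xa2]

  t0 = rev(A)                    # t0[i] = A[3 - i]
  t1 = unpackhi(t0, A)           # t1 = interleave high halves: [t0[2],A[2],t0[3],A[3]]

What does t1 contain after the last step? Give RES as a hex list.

RES = [0x16, 0xf6, 0x01, 0xa2]

  t0: a2 f6 16 01
  t1: 16 f6 01 a2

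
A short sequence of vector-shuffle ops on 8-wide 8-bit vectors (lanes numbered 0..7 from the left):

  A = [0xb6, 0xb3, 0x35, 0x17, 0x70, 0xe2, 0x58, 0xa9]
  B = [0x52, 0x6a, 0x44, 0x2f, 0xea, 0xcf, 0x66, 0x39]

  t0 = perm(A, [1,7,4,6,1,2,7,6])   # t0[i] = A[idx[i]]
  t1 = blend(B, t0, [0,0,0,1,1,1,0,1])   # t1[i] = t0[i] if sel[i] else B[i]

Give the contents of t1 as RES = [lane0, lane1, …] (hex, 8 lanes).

RES = [ 0x52  0x6a  0x44  0x58  0xb3  0x35  0x66  0x58 ]

→ t0 |b3|a9|70|58|b3|35|a9|58|
→ t1 |52|6a|44|58|b3|35|66|58|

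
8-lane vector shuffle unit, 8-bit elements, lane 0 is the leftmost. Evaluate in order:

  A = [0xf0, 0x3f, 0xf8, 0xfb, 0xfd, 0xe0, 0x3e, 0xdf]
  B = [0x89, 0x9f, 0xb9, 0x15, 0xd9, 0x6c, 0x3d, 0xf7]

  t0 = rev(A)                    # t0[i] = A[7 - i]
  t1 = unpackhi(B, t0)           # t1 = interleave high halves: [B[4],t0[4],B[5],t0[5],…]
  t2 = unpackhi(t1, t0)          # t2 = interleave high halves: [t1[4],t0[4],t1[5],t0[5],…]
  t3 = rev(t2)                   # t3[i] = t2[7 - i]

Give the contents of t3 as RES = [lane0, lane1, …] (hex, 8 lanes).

RES = [0xf0, 0xf0, 0x3f, 0xf7, 0xf8, 0x3f, 0xfb, 0x3d]

t0 = [0xdf, 0x3e, 0xe0, 0xfd, 0xfb, 0xf8, 0x3f, 0xf0]
t1 = [0xd9, 0xfb, 0x6c, 0xf8, 0x3d, 0x3f, 0xf7, 0xf0]
t2 = [0x3d, 0xfb, 0x3f, 0xf8, 0xf7, 0x3f, 0xf0, 0xf0]
t3 = [0xf0, 0xf0, 0x3f, 0xf7, 0xf8, 0x3f, 0xfb, 0x3d]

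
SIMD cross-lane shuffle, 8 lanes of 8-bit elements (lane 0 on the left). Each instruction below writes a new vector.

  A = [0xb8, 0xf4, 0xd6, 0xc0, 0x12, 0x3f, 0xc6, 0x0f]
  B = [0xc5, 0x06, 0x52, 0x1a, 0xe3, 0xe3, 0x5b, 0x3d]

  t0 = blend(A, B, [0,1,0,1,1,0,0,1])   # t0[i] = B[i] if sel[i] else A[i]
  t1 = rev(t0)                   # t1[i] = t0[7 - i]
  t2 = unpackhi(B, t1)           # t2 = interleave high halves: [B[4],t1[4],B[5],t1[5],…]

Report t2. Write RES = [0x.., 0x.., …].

  t0: b8 06 d6 1a e3 3f c6 3d
  t1: 3d c6 3f e3 1a d6 06 b8
  t2: e3 1a e3 d6 5b 06 3d b8

RES = [ 0xe3  0x1a  0xe3  0xd6  0x5b  0x06  0x3d  0xb8 ]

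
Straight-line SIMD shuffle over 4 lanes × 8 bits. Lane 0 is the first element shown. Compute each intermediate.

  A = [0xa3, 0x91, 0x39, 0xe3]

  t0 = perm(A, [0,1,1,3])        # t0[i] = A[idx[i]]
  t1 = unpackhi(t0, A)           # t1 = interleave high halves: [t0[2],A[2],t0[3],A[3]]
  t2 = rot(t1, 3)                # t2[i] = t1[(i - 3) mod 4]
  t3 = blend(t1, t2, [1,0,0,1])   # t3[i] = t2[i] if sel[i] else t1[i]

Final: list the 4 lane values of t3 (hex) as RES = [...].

  t0: a3 91 91 e3
  t1: 91 39 e3 e3
  t2: 39 e3 e3 91
  t3: 39 39 e3 91

RES = [0x39, 0x39, 0xe3, 0x91]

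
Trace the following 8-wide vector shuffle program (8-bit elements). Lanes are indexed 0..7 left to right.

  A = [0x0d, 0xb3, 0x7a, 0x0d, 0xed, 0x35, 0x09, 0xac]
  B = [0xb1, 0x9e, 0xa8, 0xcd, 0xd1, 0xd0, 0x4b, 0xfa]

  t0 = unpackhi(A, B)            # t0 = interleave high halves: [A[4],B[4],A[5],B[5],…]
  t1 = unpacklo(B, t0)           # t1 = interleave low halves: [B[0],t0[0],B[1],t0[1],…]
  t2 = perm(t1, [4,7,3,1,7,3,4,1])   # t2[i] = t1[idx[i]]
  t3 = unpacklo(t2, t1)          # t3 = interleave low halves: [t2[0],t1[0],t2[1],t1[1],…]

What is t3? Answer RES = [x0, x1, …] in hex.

  t0: ed d1 35 d0 09 4b ac fa
  t1: b1 ed 9e d1 a8 35 cd d0
  t2: a8 d0 d1 ed d0 d1 a8 ed
  t3: a8 b1 d0 ed d1 9e ed d1

RES = [ 0xa8  0xb1  0xd0  0xed  0xd1  0x9e  0xed  0xd1 ]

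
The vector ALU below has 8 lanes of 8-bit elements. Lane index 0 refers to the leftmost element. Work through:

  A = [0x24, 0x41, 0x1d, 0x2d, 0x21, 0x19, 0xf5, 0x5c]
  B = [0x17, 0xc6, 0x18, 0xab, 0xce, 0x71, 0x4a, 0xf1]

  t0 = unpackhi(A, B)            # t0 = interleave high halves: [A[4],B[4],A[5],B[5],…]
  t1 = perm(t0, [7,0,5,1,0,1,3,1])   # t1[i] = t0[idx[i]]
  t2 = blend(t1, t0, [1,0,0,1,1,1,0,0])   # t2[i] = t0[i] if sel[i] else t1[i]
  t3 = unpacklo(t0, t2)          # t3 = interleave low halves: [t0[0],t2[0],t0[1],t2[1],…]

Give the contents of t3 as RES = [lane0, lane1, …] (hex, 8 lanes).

RES = [ 0x21  0x21  0xce  0x21  0x19  0x4a  0x71  0x71 ]

  t0: 21 ce 19 71 f5 4a 5c f1
  t1: f1 21 4a ce 21 ce 71 ce
  t2: 21 21 4a 71 f5 4a 71 ce
  t3: 21 21 ce 21 19 4a 71 71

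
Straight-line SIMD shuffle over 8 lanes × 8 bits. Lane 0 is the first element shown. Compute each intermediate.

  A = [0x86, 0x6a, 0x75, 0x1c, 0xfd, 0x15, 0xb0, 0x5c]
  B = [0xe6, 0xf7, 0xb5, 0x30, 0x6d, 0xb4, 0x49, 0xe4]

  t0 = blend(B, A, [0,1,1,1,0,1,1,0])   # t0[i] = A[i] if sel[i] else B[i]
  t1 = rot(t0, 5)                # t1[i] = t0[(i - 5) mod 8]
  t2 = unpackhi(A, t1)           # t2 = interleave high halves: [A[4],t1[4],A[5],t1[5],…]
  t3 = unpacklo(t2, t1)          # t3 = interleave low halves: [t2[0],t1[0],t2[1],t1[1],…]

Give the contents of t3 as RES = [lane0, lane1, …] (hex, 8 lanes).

t0 = [0xe6, 0x6a, 0x75, 0x1c, 0x6d, 0x15, 0xb0, 0xe4]
t1 = [0x1c, 0x6d, 0x15, 0xb0, 0xe4, 0xe6, 0x6a, 0x75]
t2 = [0xfd, 0xe4, 0x15, 0xe6, 0xb0, 0x6a, 0x5c, 0x75]
t3 = [0xfd, 0x1c, 0xe4, 0x6d, 0x15, 0x15, 0xe6, 0xb0]

RES = [0xfd, 0x1c, 0xe4, 0x6d, 0x15, 0x15, 0xe6, 0xb0]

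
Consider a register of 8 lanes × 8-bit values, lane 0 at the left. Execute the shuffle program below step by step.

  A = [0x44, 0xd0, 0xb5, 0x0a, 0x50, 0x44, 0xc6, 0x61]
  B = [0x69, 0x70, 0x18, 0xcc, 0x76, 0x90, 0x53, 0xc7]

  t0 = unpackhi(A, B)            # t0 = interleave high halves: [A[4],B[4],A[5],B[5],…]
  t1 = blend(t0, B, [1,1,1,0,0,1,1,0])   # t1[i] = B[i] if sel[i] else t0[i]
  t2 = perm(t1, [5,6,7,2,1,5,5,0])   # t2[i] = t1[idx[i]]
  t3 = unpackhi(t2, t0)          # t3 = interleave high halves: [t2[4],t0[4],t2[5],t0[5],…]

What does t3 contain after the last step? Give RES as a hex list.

RES = [ 0x70  0xc6  0x90  0x53  0x90  0x61  0x69  0xc7 ]

t0 = [0x50, 0x76, 0x44, 0x90, 0xc6, 0x53, 0x61, 0xc7]
t1 = [0x69, 0x70, 0x18, 0x90, 0xc6, 0x90, 0x53, 0xc7]
t2 = [0x90, 0x53, 0xc7, 0x18, 0x70, 0x90, 0x90, 0x69]
t3 = [0x70, 0xc6, 0x90, 0x53, 0x90, 0x61, 0x69, 0xc7]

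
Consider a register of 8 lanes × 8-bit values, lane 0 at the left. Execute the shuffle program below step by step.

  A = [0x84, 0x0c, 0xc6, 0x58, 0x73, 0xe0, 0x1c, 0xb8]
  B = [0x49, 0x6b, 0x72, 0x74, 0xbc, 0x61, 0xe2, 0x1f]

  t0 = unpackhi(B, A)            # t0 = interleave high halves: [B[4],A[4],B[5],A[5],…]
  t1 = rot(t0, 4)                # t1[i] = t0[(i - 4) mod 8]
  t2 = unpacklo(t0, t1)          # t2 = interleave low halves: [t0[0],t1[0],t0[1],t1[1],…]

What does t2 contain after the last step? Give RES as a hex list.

→ t0 |bc|73|61|e0|e2|1c|1f|b8|
→ t1 |e2|1c|1f|b8|bc|73|61|e0|
→ t2 |bc|e2|73|1c|61|1f|e0|b8|

RES = [0xbc, 0xe2, 0x73, 0x1c, 0x61, 0x1f, 0xe0, 0xb8]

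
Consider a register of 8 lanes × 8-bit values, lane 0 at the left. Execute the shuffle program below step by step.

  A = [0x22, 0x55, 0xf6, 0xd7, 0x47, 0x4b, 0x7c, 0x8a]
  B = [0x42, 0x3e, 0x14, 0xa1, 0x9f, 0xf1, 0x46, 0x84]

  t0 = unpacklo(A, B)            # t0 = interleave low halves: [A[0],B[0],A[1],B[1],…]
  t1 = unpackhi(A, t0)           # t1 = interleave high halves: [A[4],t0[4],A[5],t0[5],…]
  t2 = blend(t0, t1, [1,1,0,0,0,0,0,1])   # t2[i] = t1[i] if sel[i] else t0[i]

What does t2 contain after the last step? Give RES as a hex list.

RES = [0x47, 0xf6, 0x55, 0x3e, 0xf6, 0x14, 0xd7, 0xa1]

t0 = [0x22, 0x42, 0x55, 0x3e, 0xf6, 0x14, 0xd7, 0xa1]
t1 = [0x47, 0xf6, 0x4b, 0x14, 0x7c, 0xd7, 0x8a, 0xa1]
t2 = [0x47, 0xf6, 0x55, 0x3e, 0xf6, 0x14, 0xd7, 0xa1]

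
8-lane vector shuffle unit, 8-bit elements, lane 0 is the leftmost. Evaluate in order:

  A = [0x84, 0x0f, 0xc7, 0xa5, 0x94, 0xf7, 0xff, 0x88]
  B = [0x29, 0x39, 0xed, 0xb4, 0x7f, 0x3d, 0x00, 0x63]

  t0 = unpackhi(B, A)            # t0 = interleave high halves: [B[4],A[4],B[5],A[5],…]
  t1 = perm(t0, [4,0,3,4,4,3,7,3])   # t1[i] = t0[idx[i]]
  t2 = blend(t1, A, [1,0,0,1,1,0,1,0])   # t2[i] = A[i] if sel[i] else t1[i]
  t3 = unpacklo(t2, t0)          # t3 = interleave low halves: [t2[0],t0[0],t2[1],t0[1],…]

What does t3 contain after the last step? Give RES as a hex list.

RES = [ 0x84  0x7f  0x7f  0x94  0xf7  0x3d  0xa5  0xf7 ]

t0 = [0x7f, 0x94, 0x3d, 0xf7, 0x00, 0xff, 0x63, 0x88]
t1 = [0x00, 0x7f, 0xf7, 0x00, 0x00, 0xf7, 0x88, 0xf7]
t2 = [0x84, 0x7f, 0xf7, 0xa5, 0x94, 0xf7, 0xff, 0xf7]
t3 = [0x84, 0x7f, 0x7f, 0x94, 0xf7, 0x3d, 0xa5, 0xf7]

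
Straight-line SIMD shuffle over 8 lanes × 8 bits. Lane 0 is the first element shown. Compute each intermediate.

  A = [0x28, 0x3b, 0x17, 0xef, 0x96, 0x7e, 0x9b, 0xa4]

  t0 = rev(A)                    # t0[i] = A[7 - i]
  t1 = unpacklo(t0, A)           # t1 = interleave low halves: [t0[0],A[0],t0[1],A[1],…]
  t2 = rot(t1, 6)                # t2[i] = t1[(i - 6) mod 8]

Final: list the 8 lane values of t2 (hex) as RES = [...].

→ t0 |a4|9b|7e|96|ef|17|3b|28|
→ t1 |a4|28|9b|3b|7e|17|96|ef|
→ t2 |9b|3b|7e|17|96|ef|a4|28|

RES = [ 0x9b  0x3b  0x7e  0x17  0x96  0xef  0xa4  0x28 ]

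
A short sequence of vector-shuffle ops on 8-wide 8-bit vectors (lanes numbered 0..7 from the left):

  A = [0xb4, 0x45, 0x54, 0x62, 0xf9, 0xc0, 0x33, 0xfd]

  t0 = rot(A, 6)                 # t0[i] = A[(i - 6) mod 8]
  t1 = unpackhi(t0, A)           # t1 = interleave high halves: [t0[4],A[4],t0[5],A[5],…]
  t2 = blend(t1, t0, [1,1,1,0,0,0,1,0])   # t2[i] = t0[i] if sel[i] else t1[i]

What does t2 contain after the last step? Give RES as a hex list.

→ t0 |54|62|f9|c0|33|fd|b4|45|
→ t1 |33|f9|fd|c0|b4|33|45|fd|
→ t2 |54|62|f9|c0|b4|33|b4|fd|

RES = [0x54, 0x62, 0xf9, 0xc0, 0xb4, 0x33, 0xb4, 0xfd]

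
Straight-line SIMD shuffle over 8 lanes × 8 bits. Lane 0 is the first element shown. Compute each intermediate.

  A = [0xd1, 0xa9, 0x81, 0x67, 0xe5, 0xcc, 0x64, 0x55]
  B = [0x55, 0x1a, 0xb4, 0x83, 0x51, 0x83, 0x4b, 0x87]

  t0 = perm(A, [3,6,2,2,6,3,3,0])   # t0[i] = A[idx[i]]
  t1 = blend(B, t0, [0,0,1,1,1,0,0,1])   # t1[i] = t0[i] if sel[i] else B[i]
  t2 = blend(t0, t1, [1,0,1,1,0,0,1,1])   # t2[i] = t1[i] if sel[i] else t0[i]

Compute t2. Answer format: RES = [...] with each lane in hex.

→ t0 |67|64|81|81|64|67|67|d1|
→ t1 |55|1a|81|81|64|83|4b|d1|
→ t2 |55|64|81|81|64|67|4b|d1|

RES = [0x55, 0x64, 0x81, 0x81, 0x64, 0x67, 0x4b, 0xd1]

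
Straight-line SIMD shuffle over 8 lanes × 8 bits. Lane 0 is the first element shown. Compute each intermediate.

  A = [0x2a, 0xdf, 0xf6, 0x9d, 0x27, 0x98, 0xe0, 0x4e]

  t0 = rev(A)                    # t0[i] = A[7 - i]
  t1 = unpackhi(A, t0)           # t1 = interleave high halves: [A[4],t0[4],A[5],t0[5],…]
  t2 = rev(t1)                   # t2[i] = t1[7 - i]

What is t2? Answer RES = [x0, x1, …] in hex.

→ t0 |4e|e0|98|27|9d|f6|df|2a|
→ t1 |27|9d|98|f6|e0|df|4e|2a|
→ t2 |2a|4e|df|e0|f6|98|9d|27|

RES = [0x2a, 0x4e, 0xdf, 0xe0, 0xf6, 0x98, 0x9d, 0x27]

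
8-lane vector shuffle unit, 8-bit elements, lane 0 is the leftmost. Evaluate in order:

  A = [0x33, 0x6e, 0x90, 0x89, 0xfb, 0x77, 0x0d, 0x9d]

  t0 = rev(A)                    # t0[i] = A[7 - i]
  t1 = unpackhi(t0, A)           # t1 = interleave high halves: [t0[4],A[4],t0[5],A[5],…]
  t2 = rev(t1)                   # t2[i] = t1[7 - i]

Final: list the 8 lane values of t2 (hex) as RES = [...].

t0 = [0x9d, 0x0d, 0x77, 0xfb, 0x89, 0x90, 0x6e, 0x33]
t1 = [0x89, 0xfb, 0x90, 0x77, 0x6e, 0x0d, 0x33, 0x9d]
t2 = [0x9d, 0x33, 0x0d, 0x6e, 0x77, 0x90, 0xfb, 0x89]

RES = [0x9d, 0x33, 0x0d, 0x6e, 0x77, 0x90, 0xfb, 0x89]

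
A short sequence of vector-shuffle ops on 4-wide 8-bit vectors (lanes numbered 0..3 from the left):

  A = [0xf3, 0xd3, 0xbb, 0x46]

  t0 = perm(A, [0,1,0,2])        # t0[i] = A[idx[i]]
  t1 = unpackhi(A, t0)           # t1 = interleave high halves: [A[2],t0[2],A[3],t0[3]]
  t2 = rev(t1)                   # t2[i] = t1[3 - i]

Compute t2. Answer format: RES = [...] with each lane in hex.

→ t0 |f3|d3|f3|bb|
→ t1 |bb|f3|46|bb|
→ t2 |bb|46|f3|bb|

RES = [0xbb, 0x46, 0xf3, 0xbb]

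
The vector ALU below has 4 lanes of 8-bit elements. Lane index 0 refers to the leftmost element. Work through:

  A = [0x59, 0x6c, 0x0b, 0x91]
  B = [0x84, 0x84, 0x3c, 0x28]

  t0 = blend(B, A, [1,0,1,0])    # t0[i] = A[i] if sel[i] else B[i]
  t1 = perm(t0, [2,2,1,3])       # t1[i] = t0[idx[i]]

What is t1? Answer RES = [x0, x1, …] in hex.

RES = [0x0b, 0x0b, 0x84, 0x28]

→ t0 |59|84|0b|28|
→ t1 |0b|0b|84|28|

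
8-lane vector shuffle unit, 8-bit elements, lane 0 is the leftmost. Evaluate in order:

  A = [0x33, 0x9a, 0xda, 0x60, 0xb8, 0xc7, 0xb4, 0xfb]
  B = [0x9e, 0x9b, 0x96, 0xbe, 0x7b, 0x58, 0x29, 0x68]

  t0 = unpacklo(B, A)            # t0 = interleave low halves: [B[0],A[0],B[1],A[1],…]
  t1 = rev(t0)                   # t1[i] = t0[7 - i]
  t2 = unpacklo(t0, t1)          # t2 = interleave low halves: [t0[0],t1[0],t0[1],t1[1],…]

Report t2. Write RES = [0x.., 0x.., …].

  t0: 9e 33 9b 9a 96 da be 60
  t1: 60 be da 96 9a 9b 33 9e
  t2: 9e 60 33 be 9b da 9a 96

RES = [ 0x9e  0x60  0x33  0xbe  0x9b  0xda  0x9a  0x96 ]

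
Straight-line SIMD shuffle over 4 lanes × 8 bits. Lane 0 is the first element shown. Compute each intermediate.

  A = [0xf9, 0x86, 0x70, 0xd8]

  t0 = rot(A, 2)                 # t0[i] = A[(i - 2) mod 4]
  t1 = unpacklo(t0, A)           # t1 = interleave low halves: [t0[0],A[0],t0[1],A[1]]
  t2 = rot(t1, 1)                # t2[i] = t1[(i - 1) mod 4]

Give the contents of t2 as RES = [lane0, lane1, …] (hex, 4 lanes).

t0 = [0x70, 0xd8, 0xf9, 0x86]
t1 = [0x70, 0xf9, 0xd8, 0x86]
t2 = [0x86, 0x70, 0xf9, 0xd8]

RES = [ 0x86  0x70  0xf9  0xd8 ]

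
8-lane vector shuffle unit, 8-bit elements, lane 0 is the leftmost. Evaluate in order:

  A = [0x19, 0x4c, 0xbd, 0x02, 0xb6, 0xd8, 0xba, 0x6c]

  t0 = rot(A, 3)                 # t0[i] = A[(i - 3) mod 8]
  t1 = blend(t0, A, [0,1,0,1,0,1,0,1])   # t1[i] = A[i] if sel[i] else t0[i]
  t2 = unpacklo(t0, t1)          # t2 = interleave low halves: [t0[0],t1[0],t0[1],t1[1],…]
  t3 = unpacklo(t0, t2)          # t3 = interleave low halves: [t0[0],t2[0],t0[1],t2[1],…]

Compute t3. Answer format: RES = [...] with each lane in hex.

RES = [ 0xd8  0xd8  0xba  0xd8  0x6c  0xba  0x19  0x4c ]

→ t0 |d8|ba|6c|19|4c|bd|02|b6|
→ t1 |d8|4c|6c|02|4c|d8|02|6c|
→ t2 |d8|d8|ba|4c|6c|6c|19|02|
→ t3 |d8|d8|ba|d8|6c|ba|19|4c|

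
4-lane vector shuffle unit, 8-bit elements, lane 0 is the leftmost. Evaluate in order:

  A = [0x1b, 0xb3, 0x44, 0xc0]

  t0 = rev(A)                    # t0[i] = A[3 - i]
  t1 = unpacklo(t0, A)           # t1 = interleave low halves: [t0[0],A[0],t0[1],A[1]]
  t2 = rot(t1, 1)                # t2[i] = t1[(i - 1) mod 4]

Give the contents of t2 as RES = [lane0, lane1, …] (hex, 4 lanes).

t0 = [0xc0, 0x44, 0xb3, 0x1b]
t1 = [0xc0, 0x1b, 0x44, 0xb3]
t2 = [0xb3, 0xc0, 0x1b, 0x44]

RES = [0xb3, 0xc0, 0x1b, 0x44]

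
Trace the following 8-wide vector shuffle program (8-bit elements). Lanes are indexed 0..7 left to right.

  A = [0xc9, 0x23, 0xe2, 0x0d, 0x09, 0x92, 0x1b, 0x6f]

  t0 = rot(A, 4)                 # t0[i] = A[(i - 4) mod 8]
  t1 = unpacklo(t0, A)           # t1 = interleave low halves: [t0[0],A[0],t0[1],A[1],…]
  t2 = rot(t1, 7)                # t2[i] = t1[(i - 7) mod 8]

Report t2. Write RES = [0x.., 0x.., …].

RES = [ 0xc9  0x92  0x23  0x1b  0xe2  0x6f  0x0d  0x09 ]

t0 = [0x09, 0x92, 0x1b, 0x6f, 0xc9, 0x23, 0xe2, 0x0d]
t1 = [0x09, 0xc9, 0x92, 0x23, 0x1b, 0xe2, 0x6f, 0x0d]
t2 = [0xc9, 0x92, 0x23, 0x1b, 0xe2, 0x6f, 0x0d, 0x09]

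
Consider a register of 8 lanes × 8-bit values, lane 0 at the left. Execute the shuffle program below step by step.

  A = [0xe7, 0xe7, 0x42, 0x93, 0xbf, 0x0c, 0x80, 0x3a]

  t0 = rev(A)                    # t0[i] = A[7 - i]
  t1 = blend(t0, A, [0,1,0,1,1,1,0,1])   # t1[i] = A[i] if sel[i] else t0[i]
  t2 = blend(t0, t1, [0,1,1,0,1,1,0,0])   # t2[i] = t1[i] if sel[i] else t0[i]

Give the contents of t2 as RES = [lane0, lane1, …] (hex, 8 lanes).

→ t0 |3a|80|0c|bf|93|42|e7|e7|
→ t1 |3a|e7|0c|93|bf|0c|e7|3a|
→ t2 |3a|e7|0c|bf|bf|0c|e7|e7|

RES = [0x3a, 0xe7, 0x0c, 0xbf, 0xbf, 0x0c, 0xe7, 0xe7]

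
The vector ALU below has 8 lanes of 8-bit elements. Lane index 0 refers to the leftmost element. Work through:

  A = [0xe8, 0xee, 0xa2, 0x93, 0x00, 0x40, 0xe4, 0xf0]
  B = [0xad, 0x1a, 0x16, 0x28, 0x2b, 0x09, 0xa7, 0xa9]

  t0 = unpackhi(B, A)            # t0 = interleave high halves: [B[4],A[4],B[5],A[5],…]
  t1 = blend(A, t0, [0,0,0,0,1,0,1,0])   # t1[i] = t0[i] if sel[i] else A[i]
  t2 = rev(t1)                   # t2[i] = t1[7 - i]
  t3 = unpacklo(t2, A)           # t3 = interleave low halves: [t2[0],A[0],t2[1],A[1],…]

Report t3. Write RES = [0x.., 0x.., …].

RES = [0xf0, 0xe8, 0xa9, 0xee, 0x40, 0xa2, 0xa7, 0x93]

t0 = [0x2b, 0x00, 0x09, 0x40, 0xa7, 0xe4, 0xa9, 0xf0]
t1 = [0xe8, 0xee, 0xa2, 0x93, 0xa7, 0x40, 0xa9, 0xf0]
t2 = [0xf0, 0xa9, 0x40, 0xa7, 0x93, 0xa2, 0xee, 0xe8]
t3 = [0xf0, 0xe8, 0xa9, 0xee, 0x40, 0xa2, 0xa7, 0x93]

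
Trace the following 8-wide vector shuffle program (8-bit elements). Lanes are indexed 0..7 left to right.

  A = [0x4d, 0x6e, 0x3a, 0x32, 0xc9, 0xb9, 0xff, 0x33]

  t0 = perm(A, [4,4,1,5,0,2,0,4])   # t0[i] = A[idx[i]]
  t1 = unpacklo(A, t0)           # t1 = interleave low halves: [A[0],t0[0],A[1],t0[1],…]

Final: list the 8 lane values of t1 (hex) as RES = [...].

RES = [0x4d, 0xc9, 0x6e, 0xc9, 0x3a, 0x6e, 0x32, 0xb9]

→ t0 |c9|c9|6e|b9|4d|3a|4d|c9|
→ t1 |4d|c9|6e|c9|3a|6e|32|b9|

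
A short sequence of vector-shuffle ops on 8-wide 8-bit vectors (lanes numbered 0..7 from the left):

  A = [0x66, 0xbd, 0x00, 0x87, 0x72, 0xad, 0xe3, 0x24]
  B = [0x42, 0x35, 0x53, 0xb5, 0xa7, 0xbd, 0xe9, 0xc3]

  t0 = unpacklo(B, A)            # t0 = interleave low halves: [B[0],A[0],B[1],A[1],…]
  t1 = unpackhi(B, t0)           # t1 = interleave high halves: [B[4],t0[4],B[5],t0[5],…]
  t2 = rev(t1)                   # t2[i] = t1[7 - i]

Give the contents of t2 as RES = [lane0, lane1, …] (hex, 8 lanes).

RES = [0x87, 0xc3, 0xb5, 0xe9, 0x00, 0xbd, 0x53, 0xa7]

→ t0 |42|66|35|bd|53|00|b5|87|
→ t1 |a7|53|bd|00|e9|b5|c3|87|
→ t2 |87|c3|b5|e9|00|bd|53|a7|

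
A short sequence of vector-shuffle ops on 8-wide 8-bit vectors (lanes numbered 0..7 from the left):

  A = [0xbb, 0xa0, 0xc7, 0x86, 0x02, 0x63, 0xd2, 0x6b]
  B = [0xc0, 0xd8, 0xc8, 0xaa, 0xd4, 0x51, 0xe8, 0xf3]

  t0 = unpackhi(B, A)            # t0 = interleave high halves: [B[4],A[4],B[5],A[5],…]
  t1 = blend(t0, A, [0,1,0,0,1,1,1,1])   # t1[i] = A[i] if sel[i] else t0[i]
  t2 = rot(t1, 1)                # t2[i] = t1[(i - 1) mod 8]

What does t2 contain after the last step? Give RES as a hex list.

→ t0 |d4|02|51|63|e8|d2|f3|6b|
→ t1 |d4|a0|51|63|02|63|d2|6b|
→ t2 |6b|d4|a0|51|63|02|63|d2|

RES = [0x6b, 0xd4, 0xa0, 0x51, 0x63, 0x02, 0x63, 0xd2]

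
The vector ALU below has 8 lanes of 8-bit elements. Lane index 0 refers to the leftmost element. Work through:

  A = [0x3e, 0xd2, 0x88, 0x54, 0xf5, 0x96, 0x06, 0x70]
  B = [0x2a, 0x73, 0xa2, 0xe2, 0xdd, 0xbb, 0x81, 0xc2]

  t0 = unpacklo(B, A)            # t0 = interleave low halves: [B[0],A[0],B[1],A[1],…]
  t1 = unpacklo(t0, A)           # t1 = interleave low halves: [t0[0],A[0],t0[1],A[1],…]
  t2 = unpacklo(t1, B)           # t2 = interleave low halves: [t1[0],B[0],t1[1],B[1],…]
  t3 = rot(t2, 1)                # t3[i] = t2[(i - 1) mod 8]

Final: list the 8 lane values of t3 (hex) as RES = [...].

RES = [ 0xe2  0x2a  0x2a  0x3e  0x73  0x3e  0xa2  0xd2 ]

  t0: 2a 3e 73 d2 a2 88 e2 54
  t1: 2a 3e 3e d2 73 88 d2 54
  t2: 2a 2a 3e 73 3e a2 d2 e2
  t3: e2 2a 2a 3e 73 3e a2 d2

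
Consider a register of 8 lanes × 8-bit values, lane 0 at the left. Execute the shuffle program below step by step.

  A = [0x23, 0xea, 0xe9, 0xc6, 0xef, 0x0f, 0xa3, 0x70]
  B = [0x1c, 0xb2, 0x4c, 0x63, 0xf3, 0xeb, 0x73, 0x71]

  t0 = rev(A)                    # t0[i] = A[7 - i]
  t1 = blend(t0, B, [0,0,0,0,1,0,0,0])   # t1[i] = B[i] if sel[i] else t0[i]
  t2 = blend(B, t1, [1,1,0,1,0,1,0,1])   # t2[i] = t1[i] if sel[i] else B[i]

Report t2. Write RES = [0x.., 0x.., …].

→ t0 |70|a3|0f|ef|c6|e9|ea|23|
→ t1 |70|a3|0f|ef|f3|e9|ea|23|
→ t2 |70|a3|4c|ef|f3|e9|73|23|

RES = [ 0x70  0xa3  0x4c  0xef  0xf3  0xe9  0x73  0x23 ]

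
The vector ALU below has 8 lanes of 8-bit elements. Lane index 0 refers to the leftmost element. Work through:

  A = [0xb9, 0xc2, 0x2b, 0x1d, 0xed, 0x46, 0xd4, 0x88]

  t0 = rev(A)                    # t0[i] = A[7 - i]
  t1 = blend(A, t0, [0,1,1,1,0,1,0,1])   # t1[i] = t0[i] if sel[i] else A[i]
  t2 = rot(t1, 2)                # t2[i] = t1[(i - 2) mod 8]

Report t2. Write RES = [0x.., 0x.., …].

  t0: 88 d4 46 ed 1d 2b c2 b9
  t1: b9 d4 46 ed ed 2b d4 b9
  t2: d4 b9 b9 d4 46 ed ed 2b

RES = [ 0xd4  0xb9  0xb9  0xd4  0x46  0xed  0xed  0x2b ]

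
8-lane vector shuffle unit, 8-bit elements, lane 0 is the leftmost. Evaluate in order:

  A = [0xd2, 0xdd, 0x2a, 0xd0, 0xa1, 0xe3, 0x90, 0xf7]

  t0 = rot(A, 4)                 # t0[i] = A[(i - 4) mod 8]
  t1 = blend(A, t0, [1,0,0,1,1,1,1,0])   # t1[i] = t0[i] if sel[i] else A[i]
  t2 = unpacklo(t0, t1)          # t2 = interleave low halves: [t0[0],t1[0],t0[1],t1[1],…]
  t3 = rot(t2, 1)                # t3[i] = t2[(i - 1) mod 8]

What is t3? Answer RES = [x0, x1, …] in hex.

RES = [0xf7, 0xa1, 0xa1, 0xe3, 0xdd, 0x90, 0x2a, 0xf7]

  t0: a1 e3 90 f7 d2 dd 2a d0
  t1: a1 dd 2a f7 d2 dd 2a f7
  t2: a1 a1 e3 dd 90 2a f7 f7
  t3: f7 a1 a1 e3 dd 90 2a f7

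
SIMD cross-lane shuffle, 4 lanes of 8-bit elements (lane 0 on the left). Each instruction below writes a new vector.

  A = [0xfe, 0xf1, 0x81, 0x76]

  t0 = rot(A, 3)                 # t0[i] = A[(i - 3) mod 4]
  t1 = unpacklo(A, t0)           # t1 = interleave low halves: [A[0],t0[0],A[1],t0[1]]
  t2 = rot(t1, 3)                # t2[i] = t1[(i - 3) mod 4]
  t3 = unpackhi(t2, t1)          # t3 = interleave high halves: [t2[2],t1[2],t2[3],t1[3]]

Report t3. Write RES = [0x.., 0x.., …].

RES = [0x81, 0xf1, 0xfe, 0x81]

  t0: f1 81 76 fe
  t1: fe f1 f1 81
  t2: f1 f1 81 fe
  t3: 81 f1 fe 81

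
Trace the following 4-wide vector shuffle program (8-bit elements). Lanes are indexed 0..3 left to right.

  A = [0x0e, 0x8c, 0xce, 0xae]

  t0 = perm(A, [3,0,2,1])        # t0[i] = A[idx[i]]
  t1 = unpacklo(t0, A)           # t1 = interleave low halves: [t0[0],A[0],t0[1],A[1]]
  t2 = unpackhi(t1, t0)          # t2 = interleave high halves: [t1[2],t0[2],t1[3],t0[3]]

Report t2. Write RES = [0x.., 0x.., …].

  t0: ae 0e ce 8c
  t1: ae 0e 0e 8c
  t2: 0e ce 8c 8c

RES = [ 0x0e  0xce  0x8c  0x8c ]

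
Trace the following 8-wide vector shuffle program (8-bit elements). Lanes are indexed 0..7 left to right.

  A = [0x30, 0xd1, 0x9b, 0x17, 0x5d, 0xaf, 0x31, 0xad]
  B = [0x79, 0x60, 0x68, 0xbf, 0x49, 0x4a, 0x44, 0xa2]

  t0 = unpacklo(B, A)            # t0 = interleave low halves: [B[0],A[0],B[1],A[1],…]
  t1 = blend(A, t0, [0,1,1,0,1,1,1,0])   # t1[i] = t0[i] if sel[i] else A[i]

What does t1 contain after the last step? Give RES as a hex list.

RES = [ 0x30  0x30  0x60  0x17  0x68  0x9b  0xbf  0xad ]

  t0: 79 30 60 d1 68 9b bf 17
  t1: 30 30 60 17 68 9b bf ad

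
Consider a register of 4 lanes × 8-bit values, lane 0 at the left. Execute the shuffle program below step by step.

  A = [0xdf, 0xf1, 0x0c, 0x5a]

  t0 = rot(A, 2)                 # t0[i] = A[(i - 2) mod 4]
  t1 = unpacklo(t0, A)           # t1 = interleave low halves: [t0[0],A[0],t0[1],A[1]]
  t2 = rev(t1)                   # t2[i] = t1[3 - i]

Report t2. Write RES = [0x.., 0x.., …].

  t0: 0c 5a df f1
  t1: 0c df 5a f1
  t2: f1 5a df 0c

RES = [ 0xf1  0x5a  0xdf  0x0c ]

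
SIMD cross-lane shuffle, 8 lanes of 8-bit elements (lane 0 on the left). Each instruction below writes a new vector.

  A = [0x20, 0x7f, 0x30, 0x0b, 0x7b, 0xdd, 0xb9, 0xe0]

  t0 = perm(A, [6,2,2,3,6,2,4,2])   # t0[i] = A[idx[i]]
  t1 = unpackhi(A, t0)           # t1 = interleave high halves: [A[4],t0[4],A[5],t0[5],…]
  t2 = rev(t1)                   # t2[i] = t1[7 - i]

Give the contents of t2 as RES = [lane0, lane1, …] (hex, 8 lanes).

→ t0 |b9|30|30|0b|b9|30|7b|30|
→ t1 |7b|b9|dd|30|b9|7b|e0|30|
→ t2 |30|e0|7b|b9|30|dd|b9|7b|

RES = [ 0x30  0xe0  0x7b  0xb9  0x30  0xdd  0xb9  0x7b ]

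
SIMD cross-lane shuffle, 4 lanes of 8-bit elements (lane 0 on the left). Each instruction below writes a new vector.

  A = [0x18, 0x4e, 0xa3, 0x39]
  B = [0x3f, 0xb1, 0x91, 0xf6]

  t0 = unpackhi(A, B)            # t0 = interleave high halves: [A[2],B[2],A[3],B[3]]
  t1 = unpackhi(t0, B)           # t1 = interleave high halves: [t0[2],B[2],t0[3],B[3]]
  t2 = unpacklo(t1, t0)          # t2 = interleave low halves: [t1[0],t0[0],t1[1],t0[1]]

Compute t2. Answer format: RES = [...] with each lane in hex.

RES = [0x39, 0xa3, 0x91, 0x91]

t0 = [0xa3, 0x91, 0x39, 0xf6]
t1 = [0x39, 0x91, 0xf6, 0xf6]
t2 = [0x39, 0xa3, 0x91, 0x91]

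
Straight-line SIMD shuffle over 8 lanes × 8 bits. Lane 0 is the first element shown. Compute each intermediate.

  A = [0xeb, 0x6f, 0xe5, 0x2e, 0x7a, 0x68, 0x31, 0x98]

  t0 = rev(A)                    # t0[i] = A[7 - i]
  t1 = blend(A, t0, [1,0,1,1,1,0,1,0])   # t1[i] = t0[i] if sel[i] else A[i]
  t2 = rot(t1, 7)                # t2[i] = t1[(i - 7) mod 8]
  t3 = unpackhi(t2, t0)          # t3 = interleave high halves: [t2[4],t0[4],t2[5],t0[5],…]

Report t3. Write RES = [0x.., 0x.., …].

RES = [ 0x68  0x2e  0x6f  0xe5  0x98  0x6f  0x98  0xeb ]

  t0: 98 31 68 7a 2e e5 6f eb
  t1: 98 6f 68 7a 2e 68 6f 98
  t2: 6f 68 7a 2e 68 6f 98 98
  t3: 68 2e 6f e5 98 6f 98 eb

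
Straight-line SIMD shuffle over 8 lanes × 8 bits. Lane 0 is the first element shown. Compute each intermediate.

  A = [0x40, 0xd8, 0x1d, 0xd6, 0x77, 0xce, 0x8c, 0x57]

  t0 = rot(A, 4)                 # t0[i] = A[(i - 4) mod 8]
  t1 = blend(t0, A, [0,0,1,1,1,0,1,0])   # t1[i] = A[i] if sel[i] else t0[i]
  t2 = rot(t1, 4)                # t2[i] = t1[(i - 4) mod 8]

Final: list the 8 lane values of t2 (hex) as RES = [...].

RES = [ 0x77  0xd8  0x8c  0xd6  0x77  0xce  0x1d  0xd6 ]

t0 = [0x77, 0xce, 0x8c, 0x57, 0x40, 0xd8, 0x1d, 0xd6]
t1 = [0x77, 0xce, 0x1d, 0xd6, 0x77, 0xd8, 0x8c, 0xd6]
t2 = [0x77, 0xd8, 0x8c, 0xd6, 0x77, 0xce, 0x1d, 0xd6]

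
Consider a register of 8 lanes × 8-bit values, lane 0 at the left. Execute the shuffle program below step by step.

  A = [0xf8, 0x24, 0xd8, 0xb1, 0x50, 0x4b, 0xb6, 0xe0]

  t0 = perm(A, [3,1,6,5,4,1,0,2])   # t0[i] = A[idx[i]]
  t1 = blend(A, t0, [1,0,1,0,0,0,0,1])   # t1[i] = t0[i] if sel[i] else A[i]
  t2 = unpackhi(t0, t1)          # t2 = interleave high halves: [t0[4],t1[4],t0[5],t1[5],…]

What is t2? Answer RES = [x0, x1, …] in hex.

RES = [0x50, 0x50, 0x24, 0x4b, 0xf8, 0xb6, 0xd8, 0xd8]

  t0: b1 24 b6 4b 50 24 f8 d8
  t1: b1 24 b6 b1 50 4b b6 d8
  t2: 50 50 24 4b f8 b6 d8 d8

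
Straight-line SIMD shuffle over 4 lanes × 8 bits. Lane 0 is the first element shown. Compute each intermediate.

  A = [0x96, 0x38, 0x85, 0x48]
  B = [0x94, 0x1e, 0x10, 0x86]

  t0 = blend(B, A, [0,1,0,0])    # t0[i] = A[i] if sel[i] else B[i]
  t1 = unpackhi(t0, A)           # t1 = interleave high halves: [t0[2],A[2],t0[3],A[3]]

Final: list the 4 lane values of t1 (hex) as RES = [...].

→ t0 |94|38|10|86|
→ t1 |10|85|86|48|

RES = [ 0x10  0x85  0x86  0x48 ]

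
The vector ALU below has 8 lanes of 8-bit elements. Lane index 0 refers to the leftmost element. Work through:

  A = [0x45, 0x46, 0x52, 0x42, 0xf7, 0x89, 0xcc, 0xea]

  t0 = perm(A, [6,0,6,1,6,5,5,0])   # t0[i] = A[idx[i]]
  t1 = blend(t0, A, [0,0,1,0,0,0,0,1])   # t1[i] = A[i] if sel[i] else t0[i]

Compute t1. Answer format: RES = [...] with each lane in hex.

t0 = [0xcc, 0x45, 0xcc, 0x46, 0xcc, 0x89, 0x89, 0x45]
t1 = [0xcc, 0x45, 0x52, 0x46, 0xcc, 0x89, 0x89, 0xea]

RES = [ 0xcc  0x45  0x52  0x46  0xcc  0x89  0x89  0xea ]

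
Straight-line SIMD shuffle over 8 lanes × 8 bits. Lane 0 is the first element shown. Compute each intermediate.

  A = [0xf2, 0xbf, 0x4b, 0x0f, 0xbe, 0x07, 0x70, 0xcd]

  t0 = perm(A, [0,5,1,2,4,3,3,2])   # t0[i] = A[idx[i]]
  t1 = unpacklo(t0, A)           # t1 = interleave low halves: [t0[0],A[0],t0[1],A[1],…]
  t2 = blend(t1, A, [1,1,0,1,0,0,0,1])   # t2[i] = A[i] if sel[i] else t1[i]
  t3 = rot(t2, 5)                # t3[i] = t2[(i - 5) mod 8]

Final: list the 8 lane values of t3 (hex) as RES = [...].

RES = [0x0f, 0xbf, 0x4b, 0x4b, 0xcd, 0xf2, 0xbf, 0x07]

t0 = [0xf2, 0x07, 0xbf, 0x4b, 0xbe, 0x0f, 0x0f, 0x4b]
t1 = [0xf2, 0xf2, 0x07, 0xbf, 0xbf, 0x4b, 0x4b, 0x0f]
t2 = [0xf2, 0xbf, 0x07, 0x0f, 0xbf, 0x4b, 0x4b, 0xcd]
t3 = [0x0f, 0xbf, 0x4b, 0x4b, 0xcd, 0xf2, 0xbf, 0x07]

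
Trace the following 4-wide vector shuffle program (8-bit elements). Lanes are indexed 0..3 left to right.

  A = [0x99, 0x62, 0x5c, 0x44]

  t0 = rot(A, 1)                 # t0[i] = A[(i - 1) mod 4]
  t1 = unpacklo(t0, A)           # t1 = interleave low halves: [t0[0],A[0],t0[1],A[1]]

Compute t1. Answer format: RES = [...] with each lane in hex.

t0 = [0x44, 0x99, 0x62, 0x5c]
t1 = [0x44, 0x99, 0x99, 0x62]

RES = [0x44, 0x99, 0x99, 0x62]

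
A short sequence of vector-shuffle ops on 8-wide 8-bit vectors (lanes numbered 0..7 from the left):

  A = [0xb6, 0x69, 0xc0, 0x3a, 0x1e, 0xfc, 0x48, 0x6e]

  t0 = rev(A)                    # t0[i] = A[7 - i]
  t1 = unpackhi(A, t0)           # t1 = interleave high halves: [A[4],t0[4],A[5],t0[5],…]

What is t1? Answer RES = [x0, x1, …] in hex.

t0 = [0x6e, 0x48, 0xfc, 0x1e, 0x3a, 0xc0, 0x69, 0xb6]
t1 = [0x1e, 0x3a, 0xfc, 0xc0, 0x48, 0x69, 0x6e, 0xb6]

RES = [0x1e, 0x3a, 0xfc, 0xc0, 0x48, 0x69, 0x6e, 0xb6]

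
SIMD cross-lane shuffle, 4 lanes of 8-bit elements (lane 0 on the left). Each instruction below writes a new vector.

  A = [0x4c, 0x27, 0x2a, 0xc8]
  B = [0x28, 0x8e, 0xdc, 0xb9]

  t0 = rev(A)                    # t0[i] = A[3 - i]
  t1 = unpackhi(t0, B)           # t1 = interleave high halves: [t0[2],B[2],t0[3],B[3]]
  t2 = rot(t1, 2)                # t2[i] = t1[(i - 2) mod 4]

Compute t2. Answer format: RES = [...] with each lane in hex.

RES = [ 0x4c  0xb9  0x27  0xdc ]

→ t0 |c8|2a|27|4c|
→ t1 |27|dc|4c|b9|
→ t2 |4c|b9|27|dc|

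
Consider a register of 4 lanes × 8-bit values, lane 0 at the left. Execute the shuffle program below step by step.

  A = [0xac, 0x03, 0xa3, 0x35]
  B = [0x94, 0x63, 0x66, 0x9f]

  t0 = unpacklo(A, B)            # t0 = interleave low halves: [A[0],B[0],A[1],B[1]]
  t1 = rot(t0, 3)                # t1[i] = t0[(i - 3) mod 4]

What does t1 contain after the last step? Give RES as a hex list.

RES = [0x94, 0x03, 0x63, 0xac]

→ t0 |ac|94|03|63|
→ t1 |94|03|63|ac|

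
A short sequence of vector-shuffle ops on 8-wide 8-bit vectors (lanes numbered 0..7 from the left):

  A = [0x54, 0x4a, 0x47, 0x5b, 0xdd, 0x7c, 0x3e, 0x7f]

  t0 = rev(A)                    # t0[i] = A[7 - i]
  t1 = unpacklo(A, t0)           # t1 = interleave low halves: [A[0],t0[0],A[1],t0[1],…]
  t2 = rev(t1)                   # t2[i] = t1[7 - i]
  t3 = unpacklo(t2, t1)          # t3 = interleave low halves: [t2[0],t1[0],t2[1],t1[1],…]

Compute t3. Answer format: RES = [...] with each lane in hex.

→ t0 |7f|3e|7c|dd|5b|47|4a|54|
→ t1 |54|7f|4a|3e|47|7c|5b|dd|
→ t2 |dd|5b|7c|47|3e|4a|7f|54|
→ t3 |dd|54|5b|7f|7c|4a|47|3e|

RES = [0xdd, 0x54, 0x5b, 0x7f, 0x7c, 0x4a, 0x47, 0x3e]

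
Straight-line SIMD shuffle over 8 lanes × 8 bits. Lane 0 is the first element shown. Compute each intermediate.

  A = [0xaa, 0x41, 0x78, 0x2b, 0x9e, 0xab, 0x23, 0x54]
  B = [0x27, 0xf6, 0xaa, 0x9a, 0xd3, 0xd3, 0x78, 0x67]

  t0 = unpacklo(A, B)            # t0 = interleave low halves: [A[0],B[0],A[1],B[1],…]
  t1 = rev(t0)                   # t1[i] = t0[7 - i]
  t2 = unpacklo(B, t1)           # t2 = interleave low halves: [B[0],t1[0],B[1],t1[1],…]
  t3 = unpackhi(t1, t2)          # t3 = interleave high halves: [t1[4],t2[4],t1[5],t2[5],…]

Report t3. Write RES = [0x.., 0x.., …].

RES = [0xf6, 0xaa, 0x41, 0xaa, 0x27, 0x9a, 0xaa, 0x78]

  t0: aa 27 41 f6 78 aa 2b 9a
  t1: 9a 2b aa 78 f6 41 27 aa
  t2: 27 9a f6 2b aa aa 9a 78
  t3: f6 aa 41 aa 27 9a aa 78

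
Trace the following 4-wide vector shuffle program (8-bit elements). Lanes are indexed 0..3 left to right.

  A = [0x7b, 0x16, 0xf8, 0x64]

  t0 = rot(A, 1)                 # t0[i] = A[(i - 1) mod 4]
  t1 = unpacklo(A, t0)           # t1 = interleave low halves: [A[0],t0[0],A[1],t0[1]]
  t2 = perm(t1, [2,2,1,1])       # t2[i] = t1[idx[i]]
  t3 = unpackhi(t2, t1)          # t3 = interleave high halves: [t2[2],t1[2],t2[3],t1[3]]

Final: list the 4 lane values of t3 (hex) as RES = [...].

  t0: 64 7b 16 f8
  t1: 7b 64 16 7b
  t2: 16 16 64 64
  t3: 64 16 64 7b

RES = [ 0x64  0x16  0x64  0x7b ]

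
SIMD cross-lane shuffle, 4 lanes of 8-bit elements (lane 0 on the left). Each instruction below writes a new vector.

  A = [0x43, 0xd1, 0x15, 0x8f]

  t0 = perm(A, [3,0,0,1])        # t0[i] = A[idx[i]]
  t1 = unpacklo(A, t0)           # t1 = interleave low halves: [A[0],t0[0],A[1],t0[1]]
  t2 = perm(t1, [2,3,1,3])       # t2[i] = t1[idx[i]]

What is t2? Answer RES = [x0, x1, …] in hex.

RES = [ 0xd1  0x43  0x8f  0x43 ]

  t0: 8f 43 43 d1
  t1: 43 8f d1 43
  t2: d1 43 8f 43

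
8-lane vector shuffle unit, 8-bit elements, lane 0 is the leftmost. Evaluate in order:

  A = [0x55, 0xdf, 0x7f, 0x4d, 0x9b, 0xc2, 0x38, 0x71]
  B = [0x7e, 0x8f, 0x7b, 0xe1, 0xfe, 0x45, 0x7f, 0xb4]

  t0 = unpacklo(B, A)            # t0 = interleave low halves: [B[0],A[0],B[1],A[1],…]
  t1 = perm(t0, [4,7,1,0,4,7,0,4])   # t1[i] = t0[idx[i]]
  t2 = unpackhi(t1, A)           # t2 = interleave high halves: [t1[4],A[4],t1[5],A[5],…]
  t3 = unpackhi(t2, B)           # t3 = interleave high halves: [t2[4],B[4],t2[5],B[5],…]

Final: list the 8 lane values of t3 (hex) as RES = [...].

t0 = [0x7e, 0x55, 0x8f, 0xdf, 0x7b, 0x7f, 0xe1, 0x4d]
t1 = [0x7b, 0x4d, 0x55, 0x7e, 0x7b, 0x4d, 0x7e, 0x7b]
t2 = [0x7b, 0x9b, 0x4d, 0xc2, 0x7e, 0x38, 0x7b, 0x71]
t3 = [0x7e, 0xfe, 0x38, 0x45, 0x7b, 0x7f, 0x71, 0xb4]

RES = [0x7e, 0xfe, 0x38, 0x45, 0x7b, 0x7f, 0x71, 0xb4]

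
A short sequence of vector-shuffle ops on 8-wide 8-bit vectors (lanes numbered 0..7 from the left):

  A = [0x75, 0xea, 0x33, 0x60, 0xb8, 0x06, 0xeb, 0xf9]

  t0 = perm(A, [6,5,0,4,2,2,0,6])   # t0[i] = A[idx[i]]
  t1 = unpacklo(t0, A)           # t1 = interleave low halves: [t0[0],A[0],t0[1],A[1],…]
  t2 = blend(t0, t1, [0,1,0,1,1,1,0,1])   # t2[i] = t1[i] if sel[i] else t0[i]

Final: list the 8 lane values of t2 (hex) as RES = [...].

  t0: eb 06 75 b8 33 33 75 eb
  t1: eb 75 06 ea 75 33 b8 60
  t2: eb 75 75 ea 75 33 75 60

RES = [0xeb, 0x75, 0x75, 0xea, 0x75, 0x33, 0x75, 0x60]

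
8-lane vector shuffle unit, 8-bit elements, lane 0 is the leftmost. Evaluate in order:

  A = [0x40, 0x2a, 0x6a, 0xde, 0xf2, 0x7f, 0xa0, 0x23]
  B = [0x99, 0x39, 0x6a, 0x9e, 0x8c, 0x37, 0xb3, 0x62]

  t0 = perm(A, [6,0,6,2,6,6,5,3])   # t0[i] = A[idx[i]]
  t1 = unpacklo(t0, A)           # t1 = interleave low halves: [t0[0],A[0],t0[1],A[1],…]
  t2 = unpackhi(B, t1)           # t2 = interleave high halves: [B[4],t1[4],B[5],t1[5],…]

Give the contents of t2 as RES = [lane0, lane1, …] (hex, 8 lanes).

RES = [0x8c, 0xa0, 0x37, 0x6a, 0xb3, 0x6a, 0x62, 0xde]

→ t0 |a0|40|a0|6a|a0|a0|7f|de|
→ t1 |a0|40|40|2a|a0|6a|6a|de|
→ t2 |8c|a0|37|6a|b3|6a|62|de|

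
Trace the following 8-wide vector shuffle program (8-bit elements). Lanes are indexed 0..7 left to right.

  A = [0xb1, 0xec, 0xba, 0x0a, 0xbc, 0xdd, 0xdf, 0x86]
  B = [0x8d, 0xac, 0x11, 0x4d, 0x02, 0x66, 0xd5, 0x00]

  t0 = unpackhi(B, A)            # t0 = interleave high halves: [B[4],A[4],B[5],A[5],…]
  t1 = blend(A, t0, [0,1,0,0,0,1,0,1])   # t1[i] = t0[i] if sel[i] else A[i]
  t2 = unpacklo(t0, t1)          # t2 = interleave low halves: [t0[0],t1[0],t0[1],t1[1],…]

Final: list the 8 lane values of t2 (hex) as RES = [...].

RES = [ 0x02  0xb1  0xbc  0xbc  0x66  0xba  0xdd  0x0a ]

  t0: 02 bc 66 dd d5 df 00 86
  t1: b1 bc ba 0a bc df df 86
  t2: 02 b1 bc bc 66 ba dd 0a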